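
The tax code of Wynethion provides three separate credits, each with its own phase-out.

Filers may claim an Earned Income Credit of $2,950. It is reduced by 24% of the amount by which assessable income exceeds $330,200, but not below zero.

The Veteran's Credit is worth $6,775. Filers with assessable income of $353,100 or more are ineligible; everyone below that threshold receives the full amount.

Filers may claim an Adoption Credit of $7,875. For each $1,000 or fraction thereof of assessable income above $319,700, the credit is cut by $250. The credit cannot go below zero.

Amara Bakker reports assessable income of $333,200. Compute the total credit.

Earned Income Credit: 24% of the $3,000 excess over $330,200 is $720; credit = $2,950 − $720 = $2,230.
Veteran's Credit: $333,200 is below the $353,100 cutoff, so the full $6,775 applies.
Adoption Credit: income exceeds $319,700 by $13,500, which is 14 full-or-partial $1,000 increments; reduction = 14 × $250 = $3,500, leaving $4,375.
Total: $2,230 + $6,775 + $4,375 = $13,380.

$13,380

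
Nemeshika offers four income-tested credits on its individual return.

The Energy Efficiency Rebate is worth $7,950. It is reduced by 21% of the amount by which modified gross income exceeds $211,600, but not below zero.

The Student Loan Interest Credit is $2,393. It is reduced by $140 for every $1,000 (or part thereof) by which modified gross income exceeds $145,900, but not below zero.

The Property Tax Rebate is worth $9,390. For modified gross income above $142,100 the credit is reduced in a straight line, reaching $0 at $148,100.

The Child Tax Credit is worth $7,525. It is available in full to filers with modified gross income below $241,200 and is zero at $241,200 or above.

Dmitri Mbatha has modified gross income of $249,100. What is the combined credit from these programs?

Energy Efficiency Rebate: 21% of the $37,500 excess over $211,600 is $7,875; credit = $7,950 − $7,875 = $75.
Student Loan Interest Credit: income exceeds $145,900 by $103,200 → 104 increments × $140 = $14,560 ≥ base, so the credit is $0.
Property Tax Rebate: $249,100 is at or above $148,100, so the credit is $0.
Child Tax Credit: $249,100 meets or exceeds the $241,200 cutoff, so the credit is $0.
Total: $75 + $0 + $0 + $0 = $75.

$75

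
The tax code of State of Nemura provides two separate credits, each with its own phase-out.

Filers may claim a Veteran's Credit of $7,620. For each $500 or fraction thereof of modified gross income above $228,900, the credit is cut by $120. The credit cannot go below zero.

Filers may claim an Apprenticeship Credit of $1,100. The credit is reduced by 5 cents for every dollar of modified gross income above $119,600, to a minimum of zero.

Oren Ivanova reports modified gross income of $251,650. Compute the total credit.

Veteran's Credit: income exceeds $228,900 by $22,750, which is 46 full-or-partial $500 increments; reduction = 46 × $120 = $5,520, leaving $2,100.
Apprenticeship Credit: 5% of the $132,050 excess over $119,600 is $6,602.50 ≥ base, so the credit is $0.
Total: $2,100 + $0 = $2,100.

$2,100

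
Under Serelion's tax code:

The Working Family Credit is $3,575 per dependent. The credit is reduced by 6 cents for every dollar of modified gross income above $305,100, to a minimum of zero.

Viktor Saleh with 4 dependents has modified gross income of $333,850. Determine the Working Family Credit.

$12,575

Working Family Credit: base = 4 × $3,575 = $14,300. 6% of the $28,750 excess over $305,100 is $1,725; credit = $14,300 − $1,725 = $12,575.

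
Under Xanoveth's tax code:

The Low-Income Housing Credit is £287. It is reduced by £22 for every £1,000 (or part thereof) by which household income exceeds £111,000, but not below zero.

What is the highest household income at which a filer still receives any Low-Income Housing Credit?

£124,000

After 13 increments the reduction is 13 × £22 = £286, leaving £1; one more increment wipes it out. Increment 13 ends at excess 13 × £1,000 = £13,000, so the highest qualifying income is £111,000 + £13,000 = £124,000.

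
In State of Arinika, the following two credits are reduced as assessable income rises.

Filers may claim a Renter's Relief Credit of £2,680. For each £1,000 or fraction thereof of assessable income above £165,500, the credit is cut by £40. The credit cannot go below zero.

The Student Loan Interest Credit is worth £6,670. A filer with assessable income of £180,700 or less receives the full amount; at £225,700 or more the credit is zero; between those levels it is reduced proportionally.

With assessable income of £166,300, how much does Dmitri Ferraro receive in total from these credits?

£9,310

Renter's Relief Credit: income exceeds £165,500 by £800, which is 1 full-or-partial £1,000 increment; reduction = 1 × £40 = £40, leaving £2,640.
Student Loan Interest Credit: £166,300 is at or below the £180,700 threshold, so the full £6,670 applies.
Total: £2,640 + £6,670 = £9,310.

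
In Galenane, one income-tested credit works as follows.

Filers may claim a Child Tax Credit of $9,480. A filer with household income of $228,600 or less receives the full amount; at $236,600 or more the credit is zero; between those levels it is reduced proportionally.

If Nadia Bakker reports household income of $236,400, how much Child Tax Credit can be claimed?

Child Tax Credit: $236,400 is $7,800 into a $8,000 phase-out range, leaving 200/8,000 of the credit: $9,480 × 200/8,000 = $237.

$237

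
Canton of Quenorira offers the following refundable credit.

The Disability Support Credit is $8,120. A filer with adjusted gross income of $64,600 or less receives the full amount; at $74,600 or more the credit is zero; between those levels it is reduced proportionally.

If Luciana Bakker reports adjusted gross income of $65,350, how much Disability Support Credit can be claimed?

$7,511

Disability Support Credit: $65,350 is $750 into a $10,000 phase-out range, leaving 9,250/10,000 of the credit: $8,120 × 9,250/10,000 = $7,511.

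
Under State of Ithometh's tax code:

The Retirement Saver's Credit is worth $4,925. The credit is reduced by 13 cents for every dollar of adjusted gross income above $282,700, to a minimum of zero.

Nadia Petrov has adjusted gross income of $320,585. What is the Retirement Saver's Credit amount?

$0

Retirement Saver's Credit: 13% of the $37,885 excess over $282,700 is $4,925.05 ≥ base, so the credit is $0.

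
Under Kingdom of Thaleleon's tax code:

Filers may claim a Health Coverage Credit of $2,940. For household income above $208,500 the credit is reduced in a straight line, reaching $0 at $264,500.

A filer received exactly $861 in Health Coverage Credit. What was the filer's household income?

$248,100

$861 is 861/2,940 of the full $2,940, so 2,079/2,940 of the $56,000 range has been used: income = $208,500 + $56,000 × 2,079/2,940 = $248,100.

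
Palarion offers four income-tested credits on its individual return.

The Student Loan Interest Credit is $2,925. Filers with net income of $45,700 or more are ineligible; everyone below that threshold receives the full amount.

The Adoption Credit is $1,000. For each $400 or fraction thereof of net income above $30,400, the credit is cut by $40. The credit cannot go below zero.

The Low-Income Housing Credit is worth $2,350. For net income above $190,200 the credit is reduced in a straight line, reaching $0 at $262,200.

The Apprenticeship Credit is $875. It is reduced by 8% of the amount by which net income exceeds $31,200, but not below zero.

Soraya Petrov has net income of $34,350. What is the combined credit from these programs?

Student Loan Interest Credit: $34,350 is below the $45,700 cutoff, so the full $2,925 applies.
Adoption Credit: income exceeds $30,400 by $3,950, which is 10 full-or-partial $400 increments; reduction = 10 × $40 = $400, leaving $600.
Low-Income Housing Credit: $34,350 is at or below the $190,200 threshold, so the full $2,350 applies.
Apprenticeship Credit: 8% of the $3,150 excess over $31,200 is $252; credit = $875 − $252 = $623.
Total: $2,925 + $600 + $2,350 + $623 = $6,498.

$6,498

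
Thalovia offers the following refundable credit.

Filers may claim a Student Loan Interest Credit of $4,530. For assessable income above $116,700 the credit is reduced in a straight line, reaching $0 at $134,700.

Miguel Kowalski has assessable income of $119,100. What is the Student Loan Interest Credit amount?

Student Loan Interest Credit: $119,100 is $2,400 into a $18,000 phase-out range, leaving 15,600/18,000 of the credit: $4,530 × 15,600/18,000 = $3,926.

$3,926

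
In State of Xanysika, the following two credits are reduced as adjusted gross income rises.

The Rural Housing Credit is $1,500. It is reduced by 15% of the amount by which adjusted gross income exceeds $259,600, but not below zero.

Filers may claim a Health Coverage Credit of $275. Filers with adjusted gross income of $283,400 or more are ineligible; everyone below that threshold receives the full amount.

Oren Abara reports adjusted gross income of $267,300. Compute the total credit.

$620

Rural Housing Credit: 15% of the $7,700 excess over $259,600 is $1,155; credit = $1,500 − $1,155 = $345.
Health Coverage Credit: $267,300 is below the $283,400 cutoff, so the full $275 applies.
Total: $345 + $275 = $620.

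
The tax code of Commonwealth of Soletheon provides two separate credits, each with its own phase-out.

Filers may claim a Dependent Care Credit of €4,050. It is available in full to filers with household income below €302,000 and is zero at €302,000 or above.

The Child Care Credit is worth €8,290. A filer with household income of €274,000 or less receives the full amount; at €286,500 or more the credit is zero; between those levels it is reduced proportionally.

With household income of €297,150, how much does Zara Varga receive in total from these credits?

Dependent Care Credit: €297,150 is below the €302,000 cutoff, so the full €4,050 applies.
Child Care Credit: €297,150 is at or above €286,500, so the credit is €0.
Total: €4,050 + €0 = €4,050.

€4,050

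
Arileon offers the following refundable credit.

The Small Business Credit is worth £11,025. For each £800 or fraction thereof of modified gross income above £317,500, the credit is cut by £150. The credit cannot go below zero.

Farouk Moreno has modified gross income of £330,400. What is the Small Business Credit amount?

£8,475

Small Business Credit: income exceeds £317,500 by £12,900, which is 17 full-or-partial £800 increments; reduction = 17 × £150 = £2,550, leaving £8,475.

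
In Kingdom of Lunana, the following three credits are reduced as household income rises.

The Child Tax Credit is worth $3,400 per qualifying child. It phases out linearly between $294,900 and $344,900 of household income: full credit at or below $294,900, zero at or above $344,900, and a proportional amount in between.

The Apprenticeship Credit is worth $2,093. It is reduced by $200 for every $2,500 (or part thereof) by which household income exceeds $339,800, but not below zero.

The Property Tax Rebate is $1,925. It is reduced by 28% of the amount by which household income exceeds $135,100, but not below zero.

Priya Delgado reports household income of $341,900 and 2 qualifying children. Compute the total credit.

$2,301

Child Tax Credit: base = 2 × $3,400 = $6,800. $341,900 is $47,000 into a $50,000 phase-out range, leaving 3,000/50,000 of the credit: $6,800 × 3,000/50,000 = $408.
Apprenticeship Credit: income exceeds $339,800 by $2,100, which is 1 full-or-partial $2,500 increment; reduction = 1 × $200 = $200, leaving $1,893.
Property Tax Rebate: 28% of the $206,800 excess over $135,100 is $57,904 ≥ base, so the credit is $0.
Total: $408 + $1,893 + $0 = $2,301.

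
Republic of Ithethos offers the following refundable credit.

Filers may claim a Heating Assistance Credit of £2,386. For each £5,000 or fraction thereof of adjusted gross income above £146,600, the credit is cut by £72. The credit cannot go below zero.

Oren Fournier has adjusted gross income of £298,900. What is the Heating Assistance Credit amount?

Heating Assistance Credit: income exceeds £146,600 by £152,300, which is 31 full-or-partial £5,000 increments; reduction = 31 × £72 = £2,232, leaving £154.

£154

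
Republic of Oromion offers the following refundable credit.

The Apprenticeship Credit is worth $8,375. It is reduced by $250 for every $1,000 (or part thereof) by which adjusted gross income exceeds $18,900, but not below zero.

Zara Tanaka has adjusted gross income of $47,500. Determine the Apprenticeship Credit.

$1,125

Apprenticeship Credit: income exceeds $18,900 by $28,600, which is 29 full-or-partial $1,000 increments; reduction = 29 × $250 = $7,250, leaving $1,125.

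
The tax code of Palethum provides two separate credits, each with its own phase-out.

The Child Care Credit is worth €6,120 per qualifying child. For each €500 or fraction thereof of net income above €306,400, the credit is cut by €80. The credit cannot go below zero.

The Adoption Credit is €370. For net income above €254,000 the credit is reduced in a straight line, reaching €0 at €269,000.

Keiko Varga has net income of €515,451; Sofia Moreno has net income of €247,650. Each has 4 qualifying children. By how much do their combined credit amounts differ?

Keiko (€515,451): Child Care Credit: base = 4 × €6,120 = €24,480. income exceeds €306,400 by €209,051 → 419 increments × €80 = €33,520 ≥ base, so the credit is €0. Adoption Credit: €515,451 is at or above €269,000, so the credit is €0. total €0 + €0 = €0
Sofia (€247,650): Child Care Credit: base = 4 × €6,120 = €24,480. €247,650 is at or below the €306,400 threshold, so the full €24,480 applies. Adoption Credit: €247,650 is at or below the €254,000 threshold, so the full €370 applies. total €24,480 + €370 = €24,850
Difference: |€0 − €24,850| = €24,850.

€24,850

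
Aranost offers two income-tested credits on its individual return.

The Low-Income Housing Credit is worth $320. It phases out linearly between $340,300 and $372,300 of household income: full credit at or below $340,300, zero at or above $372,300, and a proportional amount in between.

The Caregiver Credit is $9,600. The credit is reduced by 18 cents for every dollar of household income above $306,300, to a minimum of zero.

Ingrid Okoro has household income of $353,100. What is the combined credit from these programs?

$1,368

Low-Income Housing Credit: $353,100 is $12,800 into a $32,000 phase-out range, leaving 19,200/32,000 of the credit: $320 × 19,200/32,000 = $192.
Caregiver Credit: 18% of the $46,800 excess over $306,300 is $8,424; credit = $9,600 − $8,424 = $1,176.
Total: $192 + $1,176 = $1,368.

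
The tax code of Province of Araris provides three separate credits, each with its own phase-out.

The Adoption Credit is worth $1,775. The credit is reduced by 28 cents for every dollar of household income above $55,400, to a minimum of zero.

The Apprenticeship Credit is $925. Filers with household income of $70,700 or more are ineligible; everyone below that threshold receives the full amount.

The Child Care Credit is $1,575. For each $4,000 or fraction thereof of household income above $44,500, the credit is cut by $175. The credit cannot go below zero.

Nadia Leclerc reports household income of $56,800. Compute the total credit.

$3,183

Adoption Credit: 28% of the $1,400 excess over $55,400 is $392; credit = $1,775 − $392 = $1,383.
Apprenticeship Credit: $56,800 is below the $70,700 cutoff, so the full $925 applies.
Child Care Credit: income exceeds $44,500 by $12,300, which is 4 full-or-partial $4,000 increments; reduction = 4 × $175 = $700, leaving $875.
Total: $1,383 + $925 + $875 = $3,183.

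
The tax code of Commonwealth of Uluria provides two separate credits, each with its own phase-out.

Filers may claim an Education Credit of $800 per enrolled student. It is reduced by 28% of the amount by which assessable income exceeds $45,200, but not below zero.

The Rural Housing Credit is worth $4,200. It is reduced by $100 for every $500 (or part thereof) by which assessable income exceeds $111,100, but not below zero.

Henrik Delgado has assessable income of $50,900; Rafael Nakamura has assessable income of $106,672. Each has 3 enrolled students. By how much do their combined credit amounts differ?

Henrik ($50,900): Education Credit: base = 3 × $800 = $2,400. 28% of the $5,700 excess over $45,200 is $1,596; credit = $2,400 − $1,596 = $804. Rural Housing Credit: $50,900 is at or below the $111,100 threshold, so the full $4,200 applies. total $804 + $4,200 = $5,004
Rafael ($106,672): Education Credit: base = 3 × $800 = $2,400. 28% of the $61,472 excess over $45,200 is $17,212.16 ≥ base, so the credit is $0. Rural Housing Credit: $106,672 is at or below the $111,100 threshold, so the full $4,200 applies. total $0 + $4,200 = $4,200
Difference: |$5,004 − $4,200| = $804.

$804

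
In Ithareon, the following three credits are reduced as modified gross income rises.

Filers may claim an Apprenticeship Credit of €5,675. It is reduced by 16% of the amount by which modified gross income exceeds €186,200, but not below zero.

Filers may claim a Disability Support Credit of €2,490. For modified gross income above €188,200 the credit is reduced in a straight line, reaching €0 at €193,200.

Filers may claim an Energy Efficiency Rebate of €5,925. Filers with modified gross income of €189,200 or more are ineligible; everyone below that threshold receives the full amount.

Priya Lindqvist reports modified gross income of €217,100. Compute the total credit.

Apprenticeship Credit: 16% of the €30,900 excess over €186,200 is €4,944; credit = €5,675 − €4,944 = €731.
Disability Support Credit: €217,100 is at or above €193,200, so the credit is €0.
Energy Efficiency Rebate: €217,100 meets or exceeds the €189,200 cutoff, so the credit is €0.
Total: €731 + €0 + €0 = €731.

€731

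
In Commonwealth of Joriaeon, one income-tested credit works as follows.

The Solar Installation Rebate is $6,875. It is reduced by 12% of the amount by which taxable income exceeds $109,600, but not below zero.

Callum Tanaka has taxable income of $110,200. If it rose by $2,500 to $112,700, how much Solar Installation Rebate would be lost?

At $110,200 — 12% of the $600 excess over $109,600 is $72; credit = $6,875 − $72 = $6,803.
At $112,700 — 12% of the $3,100 excess over $109,600 is $372; credit = $6,875 − $372 = $6,503.
Lost: $6,803 − $6,503 = $300.

$300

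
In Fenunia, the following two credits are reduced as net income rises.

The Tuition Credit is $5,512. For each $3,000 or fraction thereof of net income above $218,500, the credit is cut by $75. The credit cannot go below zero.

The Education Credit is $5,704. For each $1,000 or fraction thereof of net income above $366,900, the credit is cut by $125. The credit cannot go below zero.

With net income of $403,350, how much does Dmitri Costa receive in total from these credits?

Tuition Credit: income exceeds $218,500 by $184,850, which is 62 full-or-partial $3,000 increments; reduction = 62 × $75 = $4,650, leaving $862.
Education Credit: income exceeds $366,900 by $36,450, which is 37 full-or-partial $1,000 increments; reduction = 37 × $125 = $4,625, leaving $1,079.
Total: $862 + $1,079 = $1,941.

$1,941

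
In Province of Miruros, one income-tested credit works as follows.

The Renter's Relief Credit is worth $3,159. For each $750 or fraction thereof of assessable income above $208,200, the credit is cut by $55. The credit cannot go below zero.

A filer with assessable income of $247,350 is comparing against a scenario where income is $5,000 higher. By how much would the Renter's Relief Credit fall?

$244

At $247,350 — income exceeds $208,200 by $39,150, which is 53 full-or-partial $750 increments; reduction = 53 × $55 = $2,915, leaving $244.
At $252,350 — income exceeds $208,200 by $44,150 → 59 increments × $55 = $3,245 ≥ base, so the credit is $0.
Lost: $244 − $0 = $244.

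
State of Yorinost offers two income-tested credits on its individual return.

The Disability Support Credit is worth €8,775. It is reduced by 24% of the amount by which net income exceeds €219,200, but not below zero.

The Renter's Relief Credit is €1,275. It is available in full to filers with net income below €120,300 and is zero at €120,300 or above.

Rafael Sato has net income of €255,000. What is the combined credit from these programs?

€183

Disability Support Credit: 24% of the €35,800 excess over €219,200 is €8,592; credit = €8,775 − €8,592 = €183.
Renter's Relief Credit: €255,000 meets or exceeds the €120,300 cutoff, so the credit is €0.
Total: €183 + €0 = €183.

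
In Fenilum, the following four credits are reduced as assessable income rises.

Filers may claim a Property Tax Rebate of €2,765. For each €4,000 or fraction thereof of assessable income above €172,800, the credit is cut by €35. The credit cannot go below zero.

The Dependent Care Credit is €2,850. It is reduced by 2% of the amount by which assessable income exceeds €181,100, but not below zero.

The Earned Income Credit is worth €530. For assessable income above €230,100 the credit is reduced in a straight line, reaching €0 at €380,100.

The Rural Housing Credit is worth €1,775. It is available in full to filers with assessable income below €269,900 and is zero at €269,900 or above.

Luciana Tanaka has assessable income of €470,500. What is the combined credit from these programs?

Property Tax Rebate: income exceeds €172,800 by €297,700, which is 75 full-or-partial €4,000 increments; reduction = 75 × €35 = €2,625, leaving €140.
Dependent Care Credit: 2% of the €289,400 excess over €181,100 is €5,788 ≥ base, so the credit is €0.
Earned Income Credit: €470,500 is at or above €380,100, so the credit is €0.
Rural Housing Credit: €470,500 meets or exceeds the €269,900 cutoff, so the credit is €0.
Total: €140 + €0 + €0 + €0 = €140.

€140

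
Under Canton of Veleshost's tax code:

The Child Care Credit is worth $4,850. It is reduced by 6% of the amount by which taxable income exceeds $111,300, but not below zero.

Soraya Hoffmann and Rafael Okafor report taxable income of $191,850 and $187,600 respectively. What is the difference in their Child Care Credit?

$255

Soraya ($191,850): Child Care Credit: 6% of the $80,550 excess over $111,300 is $4,833; credit = $4,850 − $4,833 = $17.
Rafael ($187,600): Child Care Credit: 6% of the $76,300 excess over $111,300 is $4,578; credit = $4,850 − $4,578 = $272.
Difference: |$17 − $272| = $255.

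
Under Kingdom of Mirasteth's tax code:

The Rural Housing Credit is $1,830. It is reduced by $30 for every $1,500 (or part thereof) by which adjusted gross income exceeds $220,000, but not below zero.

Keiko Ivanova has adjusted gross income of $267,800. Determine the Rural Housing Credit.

Rural Housing Credit: income exceeds $220,000 by $47,800, which is 32 full-or-partial $1,500 increments; reduction = 32 × $30 = $960, leaving $870.

$870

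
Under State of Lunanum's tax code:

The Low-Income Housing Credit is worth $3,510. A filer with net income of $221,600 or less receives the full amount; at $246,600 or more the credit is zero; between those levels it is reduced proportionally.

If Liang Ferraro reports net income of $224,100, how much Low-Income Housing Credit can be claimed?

$3,159

Low-Income Housing Credit: $224,100 is $2,500 into a $25,000 phase-out range, leaving 22,500/25,000 of the credit: $3,510 × 22,500/25,000 = $3,159.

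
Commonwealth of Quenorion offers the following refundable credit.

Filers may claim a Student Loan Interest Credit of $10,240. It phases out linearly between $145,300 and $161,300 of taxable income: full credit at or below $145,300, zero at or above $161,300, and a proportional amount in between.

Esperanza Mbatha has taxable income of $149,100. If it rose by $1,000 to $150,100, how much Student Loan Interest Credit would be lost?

$640

At $149,100 — $149,100 is $3,800 into a $16,000 phase-out range, leaving 12,200/16,000 of the credit: $10,240 × 12,200/16,000 = $7,808.
At $150,100 — $150,100 is $4,800 into a $16,000 phase-out range, leaving 11,200/16,000 of the credit: $10,240 × 11,200/16,000 = $7,168.
Lost: $7,808 − $7,168 = $640.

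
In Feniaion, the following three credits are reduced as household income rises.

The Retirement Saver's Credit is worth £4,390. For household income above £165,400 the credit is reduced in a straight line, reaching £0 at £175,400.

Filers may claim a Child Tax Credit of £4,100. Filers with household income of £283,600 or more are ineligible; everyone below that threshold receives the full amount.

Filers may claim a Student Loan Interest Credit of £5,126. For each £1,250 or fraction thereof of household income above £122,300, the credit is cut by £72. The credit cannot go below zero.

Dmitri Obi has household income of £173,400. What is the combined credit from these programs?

Retirement Saver's Credit: £173,400 is £8,000 into a £10,000 phase-out range, leaving 2,000/10,000 of the credit: £4,390 × 2,000/10,000 = £878.
Child Tax Credit: £173,400 is below the £283,600 cutoff, so the full £4,100 applies.
Student Loan Interest Credit: income exceeds £122,300 by £51,100, which is 41 full-or-partial £1,250 increments; reduction = 41 × £72 = £2,952, leaving £2,174.
Total: £878 + £4,100 + £2,174 = £7,152.

£7,152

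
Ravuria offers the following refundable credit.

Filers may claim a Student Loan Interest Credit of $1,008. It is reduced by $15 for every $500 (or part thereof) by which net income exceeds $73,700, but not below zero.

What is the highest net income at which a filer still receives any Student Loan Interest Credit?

After 67 increments the reduction is 67 × $15 = $1,005, leaving $3; one more increment wipes it out. Increment 67 ends at excess 67 × $500 = $33,500, so the highest qualifying income is $73,700 + $33,500 = $107,200.

$107,200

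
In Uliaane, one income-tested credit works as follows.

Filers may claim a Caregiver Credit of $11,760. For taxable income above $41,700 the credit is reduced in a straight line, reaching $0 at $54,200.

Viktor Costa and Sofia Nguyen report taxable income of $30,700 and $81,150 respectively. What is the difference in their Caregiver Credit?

Viktor ($30,700): Caregiver Credit: $30,700 is at or below the $41,700 threshold, so the full $11,760 applies.
Sofia ($81,150): Caregiver Credit: $81,150 is at or above $54,200, so the credit is $0.
Difference: |$11,760 − $0| = $11,760.

$11,760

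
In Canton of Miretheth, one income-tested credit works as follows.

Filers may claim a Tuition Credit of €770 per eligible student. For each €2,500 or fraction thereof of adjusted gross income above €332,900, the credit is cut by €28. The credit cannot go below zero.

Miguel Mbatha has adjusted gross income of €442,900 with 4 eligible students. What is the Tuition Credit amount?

Tuition Credit: base = 4 × €770 = €3,080. income exceeds €332,900 by €110,000, which is 44 full-or-partial €2,500 increments; reduction = 44 × €28 = €1,232, leaving €1,848.

€1,848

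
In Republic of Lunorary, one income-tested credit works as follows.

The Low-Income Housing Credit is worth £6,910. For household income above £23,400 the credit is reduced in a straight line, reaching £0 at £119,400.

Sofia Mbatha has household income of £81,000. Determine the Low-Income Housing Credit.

Low-Income Housing Credit: £81,000 is £57,600 into a £96,000 phase-out range, leaving 38,400/96,000 of the credit: £6,910 × 38,400/96,000 = £2,764.

£2,764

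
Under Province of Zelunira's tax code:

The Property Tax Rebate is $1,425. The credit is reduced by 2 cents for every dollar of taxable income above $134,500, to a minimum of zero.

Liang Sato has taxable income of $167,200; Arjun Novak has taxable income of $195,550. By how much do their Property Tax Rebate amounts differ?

$567

Liang ($167,200): Property Tax Rebate: 2% of the $32,700 excess over $134,500 is $654; credit = $1,425 − $654 = $771.
Arjun ($195,550): Property Tax Rebate: 2% of the $61,050 excess over $134,500 is $1,221; credit = $1,425 − $1,221 = $204.
Difference: |$771 − $204| = $567.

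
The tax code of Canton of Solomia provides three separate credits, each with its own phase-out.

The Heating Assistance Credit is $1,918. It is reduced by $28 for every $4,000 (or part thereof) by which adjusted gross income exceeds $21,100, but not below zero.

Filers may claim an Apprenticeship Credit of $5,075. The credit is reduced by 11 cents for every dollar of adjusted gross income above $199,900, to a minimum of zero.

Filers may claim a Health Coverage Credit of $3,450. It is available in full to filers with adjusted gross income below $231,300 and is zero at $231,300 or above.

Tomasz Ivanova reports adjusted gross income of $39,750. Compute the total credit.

Heating Assistance Credit: income exceeds $21,100 by $18,650, which is 5 full-or-partial $4,000 increments; reduction = 5 × $28 = $140, leaving $1,778.
Apprenticeship Credit: $39,750 is at or below the $199,900 threshold, so the full $5,075 applies.
Health Coverage Credit: $39,750 is below the $231,300 cutoff, so the full $3,450 applies.
Total: $1,778 + $5,075 + $3,450 = $10,303.

$10,303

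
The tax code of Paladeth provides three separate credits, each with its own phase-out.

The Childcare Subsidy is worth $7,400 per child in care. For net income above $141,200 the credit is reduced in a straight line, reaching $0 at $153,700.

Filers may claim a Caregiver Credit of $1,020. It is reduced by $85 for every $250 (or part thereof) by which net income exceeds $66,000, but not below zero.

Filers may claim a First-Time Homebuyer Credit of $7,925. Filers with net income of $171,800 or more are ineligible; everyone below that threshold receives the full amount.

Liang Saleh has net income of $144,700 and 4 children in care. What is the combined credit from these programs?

Childcare Subsidy: base = 4 × $7,400 = $29,600. $144,700 is $3,500 into a $12,500 phase-out range, leaving 9,000/12,500 of the credit: $29,600 × 9,000/12,500 = $21,312.
Caregiver Credit: income exceeds $66,000 by $78,700 → 315 increments × $85 = $26,775 ≥ base, so the credit is $0.
First-Time Homebuyer Credit: $144,700 is below the $171,800 cutoff, so the full $7,925 applies.
Total: $21,312 + $0 + $7,925 = $29,237.

$29,237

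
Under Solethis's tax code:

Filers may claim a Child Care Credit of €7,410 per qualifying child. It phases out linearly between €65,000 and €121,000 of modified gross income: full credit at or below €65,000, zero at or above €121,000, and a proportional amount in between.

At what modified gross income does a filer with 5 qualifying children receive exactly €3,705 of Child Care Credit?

€115,400

Full credit = 5 × €7,410 = €37,050.
€3,705 is 3,705/37,050 of the full €37,050, so 33,345/37,050 of the €56,000 range has been used: income = €65,000 + €56,000 × 33,345/37,050 = €115,400.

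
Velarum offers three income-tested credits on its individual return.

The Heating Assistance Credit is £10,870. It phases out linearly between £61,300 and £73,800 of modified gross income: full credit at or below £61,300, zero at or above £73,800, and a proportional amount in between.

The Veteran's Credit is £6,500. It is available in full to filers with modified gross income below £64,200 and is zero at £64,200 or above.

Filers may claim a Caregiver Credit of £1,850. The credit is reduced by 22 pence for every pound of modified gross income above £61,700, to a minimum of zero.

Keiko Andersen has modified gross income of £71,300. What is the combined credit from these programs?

£2,174

Heating Assistance Credit: £71,300 is £10,000 into a £12,500 phase-out range, leaving 2,500/12,500 of the credit: £10,870 × 2,500/12,500 = £2,174.
Veteran's Credit: £71,300 meets or exceeds the £64,200 cutoff, so the credit is £0.
Caregiver Credit: 22% of the £9,600 excess over £61,700 is £2,112 ≥ base, so the credit is £0.
Total: £2,174 + £0 + £0 = £2,174.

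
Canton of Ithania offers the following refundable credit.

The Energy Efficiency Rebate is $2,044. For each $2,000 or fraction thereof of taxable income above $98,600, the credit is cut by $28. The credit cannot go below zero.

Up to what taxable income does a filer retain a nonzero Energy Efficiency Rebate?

After 72 increments the reduction is 72 × $28 = $2,016, leaving $28; one more increment wipes it out. Increment 72 ends at excess 72 × $2,000 = $144,000, so the highest qualifying income is $98,600 + $144,000 = $242,600.

$242,600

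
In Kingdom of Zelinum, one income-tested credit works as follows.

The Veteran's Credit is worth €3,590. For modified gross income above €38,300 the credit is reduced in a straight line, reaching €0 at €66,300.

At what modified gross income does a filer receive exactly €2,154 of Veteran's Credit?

€2,154 is 2,154/3,590 of the full €3,590, so 1,436/3,590 of the €28,000 range has been used: income = €38,300 + €28,000 × 1,436/3,590 = €49,500.

€49,500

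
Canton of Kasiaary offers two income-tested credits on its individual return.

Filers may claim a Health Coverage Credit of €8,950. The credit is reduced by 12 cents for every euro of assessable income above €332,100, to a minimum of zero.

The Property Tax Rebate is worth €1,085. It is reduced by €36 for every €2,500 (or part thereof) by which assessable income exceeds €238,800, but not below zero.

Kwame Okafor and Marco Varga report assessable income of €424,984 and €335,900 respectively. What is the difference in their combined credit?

€8,494

Kwame (€424,984): Health Coverage Credit: 12% of the €92,884 excess over €332,100 is €11,146.08 ≥ base, so the credit is €0. Property Tax Rebate: income exceeds €238,800 by €186,184 → 75 increments × €36 = €2,700 ≥ base, so the credit is €0. total €0 + €0 = €0
Marco (€335,900): Health Coverage Credit: 12% of the €3,800 excess over €332,100 is €456; credit = €8,950 − €456 = €8,494. Property Tax Rebate: income exceeds €238,800 by €97,100 → 39 increments × €36 = €1,404 ≥ base, so the credit is €0. total €8,494 + €0 = €8,494
Difference: |€0 − €8,494| = €8,494.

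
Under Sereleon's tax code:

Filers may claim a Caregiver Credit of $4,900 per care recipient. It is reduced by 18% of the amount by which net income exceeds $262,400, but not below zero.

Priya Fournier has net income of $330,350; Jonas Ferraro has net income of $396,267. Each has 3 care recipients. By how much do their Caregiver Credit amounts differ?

Priya ($330,350): Caregiver Credit: base = 3 × $4,900 = $14,700. 18% of the $67,950 excess over $262,400 is $12,231; credit = $14,700 − $12,231 = $2,469.
Jonas ($396,267): Caregiver Credit: base = 3 × $4,900 = $14,700. 18% of the $133,867 excess over $262,400 is $24,096.06 ≥ base, so the credit is $0.
Difference: |$2,469 − $0| = $2,469.

$2,469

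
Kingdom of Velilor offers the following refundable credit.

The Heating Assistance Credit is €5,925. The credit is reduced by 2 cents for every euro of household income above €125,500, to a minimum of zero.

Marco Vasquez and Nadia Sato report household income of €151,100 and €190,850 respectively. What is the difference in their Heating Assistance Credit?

€795

Marco (€151,100): Heating Assistance Credit: 2% of the €25,600 excess over €125,500 is €512; credit = €5,925 − €512 = €5,413.
Nadia (€190,850): Heating Assistance Credit: 2% of the €65,350 excess over €125,500 is €1,307; credit = €5,925 − €1,307 = €4,618.
Difference: |€5,413 − €4,618| = €795.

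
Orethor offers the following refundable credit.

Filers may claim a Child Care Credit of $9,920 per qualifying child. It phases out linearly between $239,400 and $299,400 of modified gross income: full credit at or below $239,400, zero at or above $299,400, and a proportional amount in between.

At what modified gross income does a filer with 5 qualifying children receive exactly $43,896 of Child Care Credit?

$246,300

Full credit = 5 × $9,920 = $49,600.
$43,896 is 43,896/49,600 of the full $49,600, so 5,704/49,600 of the $60,000 range has been used: income = $239,400 + $60,000 × 5,704/49,600 = $246,300.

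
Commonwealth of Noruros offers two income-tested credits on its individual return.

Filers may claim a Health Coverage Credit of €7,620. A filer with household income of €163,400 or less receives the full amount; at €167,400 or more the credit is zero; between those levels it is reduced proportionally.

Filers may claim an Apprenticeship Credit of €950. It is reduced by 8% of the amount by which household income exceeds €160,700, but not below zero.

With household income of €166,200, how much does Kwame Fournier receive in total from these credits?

€2,796

Health Coverage Credit: €166,200 is €2,800 into a €4,000 phase-out range, leaving 1,200/4,000 of the credit: €7,620 × 1,200/4,000 = €2,286.
Apprenticeship Credit: 8% of the €5,500 excess over €160,700 is €440; credit = €950 − €440 = €510.
Total: €2,286 + €510 = €2,796.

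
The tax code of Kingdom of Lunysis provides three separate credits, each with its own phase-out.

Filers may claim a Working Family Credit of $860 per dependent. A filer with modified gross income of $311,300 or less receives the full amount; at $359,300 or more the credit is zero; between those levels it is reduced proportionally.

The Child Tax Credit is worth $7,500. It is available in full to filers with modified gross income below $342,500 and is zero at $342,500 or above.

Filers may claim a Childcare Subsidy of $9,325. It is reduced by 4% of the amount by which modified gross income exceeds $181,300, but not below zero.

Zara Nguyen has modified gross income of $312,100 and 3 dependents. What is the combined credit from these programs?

$14,130

Working Family Credit: base = 3 × $860 = $2,580. $312,100 is $800 into a $48,000 phase-out range, leaving 47,200/48,000 of the credit: $2,580 × 47,200/48,000 = $2,537.
Child Tax Credit: $312,100 is below the $342,500 cutoff, so the full $7,500 applies.
Childcare Subsidy: 4% of the $130,800 excess over $181,300 is $5,232; credit = $9,325 − $5,232 = $4,093.
Total: $2,537 + $7,500 + $4,093 = $14,130.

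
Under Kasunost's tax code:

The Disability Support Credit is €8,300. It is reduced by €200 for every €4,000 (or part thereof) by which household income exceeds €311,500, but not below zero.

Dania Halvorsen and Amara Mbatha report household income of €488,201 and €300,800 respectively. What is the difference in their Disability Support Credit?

Dania (€488,201): Disability Support Credit: income exceeds €311,500 by €176,701 → 45 increments × €200 = €9,000 ≥ base, so the credit is €0.
Amara (€300,800): Disability Support Credit: €300,800 is at or below the €311,500 threshold, so the full €8,300 applies.
Difference: |€0 − €8,300| = €8,300.

€8,300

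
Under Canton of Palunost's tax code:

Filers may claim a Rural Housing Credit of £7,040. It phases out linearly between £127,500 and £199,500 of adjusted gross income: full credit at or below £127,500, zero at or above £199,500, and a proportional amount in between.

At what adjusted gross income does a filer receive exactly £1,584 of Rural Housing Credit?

£1,584 is 1,584/7,040 of the full £7,040, so 5,456/7,040 of the £72,000 range has been used: income = £127,500 + £72,000 × 5,456/7,040 = £183,300.

£183,300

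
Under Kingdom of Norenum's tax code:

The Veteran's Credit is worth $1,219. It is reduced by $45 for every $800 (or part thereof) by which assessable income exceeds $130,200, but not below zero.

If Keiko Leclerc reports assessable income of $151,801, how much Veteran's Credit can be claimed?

Veteran's Credit: income exceeds $130,200 by $21,601 → 28 increments × $45 = $1,260 ≥ base, so the credit is $0.

$0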